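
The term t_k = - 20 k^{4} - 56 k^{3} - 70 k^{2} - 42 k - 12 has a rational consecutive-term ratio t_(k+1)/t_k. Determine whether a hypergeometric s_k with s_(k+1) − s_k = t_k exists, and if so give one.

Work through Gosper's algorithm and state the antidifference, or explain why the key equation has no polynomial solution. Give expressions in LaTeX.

Compute t_(k+1)/t_k: get (10*k**4 + 68*k**3 + 179*k**2 + 215*k + 100)/(10*k**4 + 28*k**3 + 35*k**2 + 21*k + 6).
Normal form (A,B,C) = (1, 1, k**4 + 14*k**3/5 + 7*k**2/2 + 21*k/10 + 3/5).
f must satisfy (1)·f(k+1) − (1)·f(k) = k**4 + 14*k**3/5 + 7*k**2/2 + 21*k/10 + 3/5.
From deg A=0, deg B=0, deg C=4: d=5.
Solve for f: f(k) = k*(2*k**4 + 2*k**3 + k**2 + 1)/10 (degree 5 ≤ 5).
Certificate R = B(k−1)f/C = k*(2*k**4 + 2*k**3 + k**2 + 1)/((2*k**2 + 2*k + 1)*(5*k**2 + 9*k + 6)) gives s_k = 2*k*(-2*k**4 - 2*k**3 - k**2 - 1).
Check: Δs_k = -20*k**4 - 56*k**3 - 70*k**2 - 42*k - 12. ✓

s_k = 2 k \left(- 2 k^{4} - 2 k^{3} - k^{2} - 1\right)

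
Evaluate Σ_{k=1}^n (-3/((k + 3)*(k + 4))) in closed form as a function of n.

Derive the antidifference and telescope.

S(n) = -3*n/(4*n + 16)

Ratio r(k) = (k + 3)/(k + 5).
A = k + 3, B = k + 5, C = 1.
Solve (k + 3)·f(k+1) − (k + 4)·f(k) = 1.
From deg A=1, deg B=1, deg C=0: d=1.
Coefficient equations give f(k) = k/3.
Then R = B(k−1)f/C = k*(k + 4)/3, so s_k = R(k)·t_k = -k/(k + 3).
Verify: -3/(k**2 + 7*k + 12) matches t_k.
Σ_(k=1)^n t_k = s_(n+1) − s_(1) = ((-n - 1)/(n + 4)) − (-1/4), i.e. -3*n/(4*n + 16).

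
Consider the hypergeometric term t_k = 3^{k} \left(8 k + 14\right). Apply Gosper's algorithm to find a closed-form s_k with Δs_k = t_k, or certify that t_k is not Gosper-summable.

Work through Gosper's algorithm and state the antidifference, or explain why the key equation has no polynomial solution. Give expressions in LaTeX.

t_(k+1)/t_k = 3*(4*k + 11)/(4*k + 7).
Take A(k)=3, B(k)=1, C(k)=k + 7/4.
Key eq: (3)·f(k+1) = (1)·f(k) + (k + 7/4).
From deg A=0, deg B=0, deg C=1: d=1.
Solving with deg f ≤ 1: f(k) = (4*k + 1)/8.
R(k) = B(k−1)·f(k)/C(k) = (4*k + 1)/(2*(4*k + 7)); s_k = R·t_k = 3**k*(4*k + 1).
Check: Δs_k = 3**k*(8*k + 14). ✓

s_k = 3^{k} \left(4 k + 1\right)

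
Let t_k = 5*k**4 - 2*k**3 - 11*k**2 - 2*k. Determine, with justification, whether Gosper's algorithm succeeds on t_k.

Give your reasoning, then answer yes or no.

Ratio r(k) = (5*k**4 + 18*k**3 + 13*k**2 - 10*k - 10)/(k*(5*k**3 - 2*k**2 - 11*k - 2)).
So A=1 and B=1, with C=k**4 - 2*k**3/5 - 11*k**2/5 - 2*k/5.
f must satisfy (1)·f(k+1) − (1)·f(k) = k**4 - 2*k**3/5 - 11*k**2/5 - 2*k/5.
Bound: deg f ≤ 5.
Solving with deg f ≤ 5: f(k) = k*(k - 1)*(k**3 - 2*k**2 - 3*k + 1)/5.
So s_k = (B(k−1)f/C)·t_k = ((k - 1)*(k**3 - 2*k**2 - 3*k + 1)/(5*k**3 - 2*k**2 - 11*k - 2))·t_k = k*(k**4 - 3*k**3 - k**2 + 4*k - 1).
s_(k+1) − s_k = k*(5*k**3 - 2*k**2 - 11*k - 2) = t_k.

Yes. s_k = k*(k**4 - 3*k**3 - k**2 + 4*k - 1).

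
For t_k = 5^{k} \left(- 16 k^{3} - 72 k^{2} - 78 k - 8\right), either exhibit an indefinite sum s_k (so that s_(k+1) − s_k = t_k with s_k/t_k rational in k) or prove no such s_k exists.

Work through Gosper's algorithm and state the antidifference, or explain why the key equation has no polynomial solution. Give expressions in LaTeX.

Compute t_(k+1)/t_k: get 5*(8*k**3 + 60*k**2 + 135*k + 87)/(8*k**3 + 36*k**2 + 39*k + 4).
Factor: A=5; B=1; C=k**3 + 9*k**2/2 + 39*k/8 + 1/2.
Key eq: (5)·f(k+1) = (1)·f(k) + (k**3 + 9*k**2/2 + 39*k/8 + 1/2).
Degrees (0,0,3) ⇒ d ≤ 3.
Solving with deg f ≤ 3: f(k) = (4*k**3 + 3*k**2 - 3*k - 3)/16.
Certificate R = B(k−1)f/C = (4*k**3 + 3*k**2 - 3*k - 3)/(2*(8*k**3 + 36*k**2 + 39*k + 4)) gives s_k = 5**k*(-4*k**3 - 3*k**2 + 3*k + 3).
Δs = 5**k*(-16*k**3 - 72*k**2 - 78*k - 8), as required.

s_k = 5^{k} \left(- 4 k^{3} - 3 k^{2} + 3 k + 3\right)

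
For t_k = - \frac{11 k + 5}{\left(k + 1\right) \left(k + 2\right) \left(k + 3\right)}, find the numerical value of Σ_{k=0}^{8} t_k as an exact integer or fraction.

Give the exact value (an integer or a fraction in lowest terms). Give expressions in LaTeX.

The ratio is (k + 1)*(11*k + 16)/((k + 4)*(11*k + 5)).
Take A(k)=k + 1, B(k)=k + 4, C(k)=k + 5/11.
Solve (k + 1)·f(k+1) − (k + 3)·f(k) = k + 5/11.
From deg A=1, deg B=1, deg C=1: d=2.
Coefficient equations give f(k) = k*(4*k + 1)/11.
So s_k = (B(k−1)f/C)·t_k = (k*(k + 3)*(4*k + 1)/(11*k + 5))·t_k = k*(-4*k - 1)/((k + 1)*(k + 2)).
Verify: (-11*k - 5)/(k**3 + 6*k**2 + 11*k + 6) matches t_k.
Sum = s_(9) − s_(0); s_(9) = -333/110, s_(0) = 0 ⇒ -333/110.

Σ = -333/110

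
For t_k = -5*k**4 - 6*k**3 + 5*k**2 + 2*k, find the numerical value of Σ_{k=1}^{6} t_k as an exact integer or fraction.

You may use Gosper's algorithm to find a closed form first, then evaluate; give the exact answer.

Σ = -13524

The ratio is (5*k**4 + 26*k**3 + 43*k**2 + 26*k + 4)/(k*(5*k**3 + 6*k**2 - 5*k - 2)).
So A=1 and B=1, with C=k**4 + 6*k**3/5 - k**2 - 2*k/5.
Solve (1)·f(k+1) − (1)·f(k) = k**4 + 6*k**3/5 - k**2 - 2*k/5.
deg f ≤ 5 (via 0,0,4).
Match coefficients ⇒ f(k) = k**2*(k - 1)*(k**2 - 3)/5.
Then R = B(k−1)f/C = k*(k - 1)*(k**2 - 3)/(5*k**3 + 6*k**2 - 5*k - 2), so s_k = R(k)·t_k = k**2*(-k**3 + k**2 + 3*k - 3).
s_(k+1) − s_k = k*(-5*k**3 - 6*k**2 + 5*k + 2) = t_k.
Telescoping: Σ = s_(7) − s_(1) = -13524 − (0) = -13524.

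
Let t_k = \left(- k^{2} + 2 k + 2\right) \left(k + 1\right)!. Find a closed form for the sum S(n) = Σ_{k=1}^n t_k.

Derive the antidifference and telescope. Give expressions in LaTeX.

Step 1: r(k) = (k + 2)*(2*k - (k + 1)**2 + 4)/(-k**2 + 2*k + 2).
Normal form (A,B,C) = (k + 2, 1, k**2 - 2*k - 2).
Solve (k + 2)·f(k+1) − (1)·f(k) = k**2 - 2*k - 2.
deg f ≤ 1 (via 1,0,2).
A polynomial solution: f(k) = k - 4.
So s_k = (B(k−1)f/C)·t_k = ((k - 4)/(k**2 - 2*k - 2))·t_k = -(k - 4)*factorial(k + 1).
Verify: (-k**2 + 2*k + 2)*factorial(k + 1) matches t_k.
Telescope: S(n) = s_(n+1) − s_(1) = -(n - 3)*factorial(n + 2) − (6) = -n**3*factorial(n) + 7*n*factorial(n) + 6*factorial(n) - 6.

S(n) = - n^{3} n! + 7 n n! + 6 n! - 6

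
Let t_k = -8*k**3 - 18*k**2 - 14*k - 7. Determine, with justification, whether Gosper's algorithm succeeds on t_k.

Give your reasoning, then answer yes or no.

t_(k+1)/t_k = (8*k**3 + 42*k**2 + 74*k + 47)/(8*k**3 + 18*k**2 + 14*k + 7).
Gosper form: A/B · C(k+1)/C(k) with A=1, B=1, C=k**3 + 9*k**2/4 + 7*k/4 + 7/8.
Set up (1)·f(k+1) − (1)·f(k) − (k**3 + 9*k**2/4 + 7*k/4 + 7/8) = 0.
From deg A=0, deg B=0, deg C=3: d=4.
Solving with deg f ≤ 4: f(k) = k*(2*k**3 + 2*k**2 + 3)/8.
R(k) = B(k−1)·f(k)/C(k) = k*(2*k**3 + 2*k**2 + 3)/(8*k**3 + 18*k**2 + 14*k + 7); s_k = R·t_k = k*(-2*k**3 - 2*k**2 - 3).
s_(k+1) − s_k = -8*k**3 - 18*k**2 - 14*k - 7 = t_k.

Yes. s_k = k*(-2*k**3 - 2*k**2 - 3).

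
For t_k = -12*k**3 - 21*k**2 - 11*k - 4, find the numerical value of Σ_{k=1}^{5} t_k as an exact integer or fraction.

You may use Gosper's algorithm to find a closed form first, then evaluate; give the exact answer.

t_(k+1)/t_k = (12*k**3 + 57*k**2 + 89*k + 48)/(12*k**3 + 21*k**2 + 11*k + 4).
Take A(k)=1, B(k)=1, C(k)=k**3 + 7*k**2/4 + 11*k/12 + 1/3.
Key eq: (1)·f(k+1) = (1)·f(k) + (k**3 + 7*k**2/4 + 11*k/12 + 1/3).
From deg A=0, deg B=0, deg C=3: d=4.
Match coefficients ⇒ f(k) = k*(3*k**3 + k**2 - 2*k + 2)/12.
So s_k = (B(k−1)f/C)·t_k = (k*(3*k**3 + k**2 - 2*k + 2)/(12*k**3 + 21*k**2 + 11*k + 4))·t_k = k*(-3*k**3 - k**2 + 2*k - 2).
s_(k+1) − s_k = -12*k**3 - 21*k**2 - 11*k - 4 = t_k.
Evaluate s at k=6 and k=1: -4044 and -4; difference -4040.

Σ = -4040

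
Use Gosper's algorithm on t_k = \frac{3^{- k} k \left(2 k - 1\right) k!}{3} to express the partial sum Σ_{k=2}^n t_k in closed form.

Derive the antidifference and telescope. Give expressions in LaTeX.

t_(k+1)/t_k = (k + 1)**2*(2*k + 1)/(3*k*(2*k - 1)).
Factor: A=k/3 + 1/3; B=1; C=k**2 - k/2.
f must satisfy (k/3 + 1/3)·f(k+1) − (1)·f(k) = k**2 - k/2.
From deg A=1, deg B=0, deg C=2: d=1.
Solving with deg f ≤ 1: f(k) = 3*(2*k + 1)/2.
Get s_k = R·t_k = (2*k + 1)*factorial(k)/3**k with R(k) = B(k−1)f(k)/C(k) = 3*(2*k + 1)/(k*(2*k - 1)).
s_(k+1) − s_k = k*(2*k - 1)*factorial(k)/(3*3**k) = t_k.
Telescope: S(n) = s_(n+1) − s_(2) = 3**(-n - 1)*(2*n + 3)*factorial(n + 1) − (10/9) = 3**(-n - 2)*(-10*3**n + 6*n**2*factorial(n) + 15*n*factorial(n) + 9*factorial(n)).

S(n) = 3^{- n - 2} \left(- 10 \cdot 3^{n} + 6 n^{2} n! + 15 n n! + 9 n!\right)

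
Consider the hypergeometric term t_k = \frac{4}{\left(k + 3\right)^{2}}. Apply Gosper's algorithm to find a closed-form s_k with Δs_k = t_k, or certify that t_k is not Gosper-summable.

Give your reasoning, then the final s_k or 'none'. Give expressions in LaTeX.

none (Gosper's algorithm certifies no s_k)

Compute t_(k+1)/t_k: get (k + 3)**2/(k + 4)**2.
A = k**2 + 6*k + 9, B = k**2 + 8*k + 16, C = 1.
Solve (k**2 + 6*k + 9)·f(k+1) − (k**2 + 6*k + 9)·f(k) = 1.
Degrees (2,2,0) ⇒ d ≤ 0.
Generic f = c0 gives residual -1; -1 = 0 cannot hold, so t_k is not Gosper-summable.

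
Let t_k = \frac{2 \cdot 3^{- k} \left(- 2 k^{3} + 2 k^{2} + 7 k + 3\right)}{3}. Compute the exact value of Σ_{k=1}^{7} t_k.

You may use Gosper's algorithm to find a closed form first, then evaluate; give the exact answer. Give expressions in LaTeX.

Σ = 7622/6561

Compute t_(k+1)/t_k: get (2*k**3 + 4*k**2 - 5*k - 10)/(3*(2*k**3 - 2*k**2 - 7*k - 3)).
Normal form (A,B,C) = (1/3, 1, k**3 - k**2 - 7*k/2 - 3/2).
Solve (1/3)·f(k+1) − (1)·f(k) = k**3 - k**2 - 7*k/2 - 3/2.
Bound: deg f ≤ 3.
Solve for f: f(k) = -3*(2*k**3 + k**2 - 3*k - 3)/4 (degree 3 ≤ 3).
Get s_k = R·t_k = (2*k**3 + k**2 - 3*k - 3)/3**k with R(k) = B(k−1)f(k)/C(k) = -3*(2*k**3 + k**2 - 3*k - 3)/(2*(k + 1)*(2*k**2 - 4*k - 3)).
Δs = 2*(-2*k**3 + 2*k**2 + 7*k + 3)/(3*3**k), as required.
Evaluate s at k=8 and k=1: 1061/6561 and -1; difference 7622/6561.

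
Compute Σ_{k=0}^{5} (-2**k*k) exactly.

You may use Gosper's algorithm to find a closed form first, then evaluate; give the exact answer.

Step 1: r(k) = 2 + 2/k.
Factor: A=2; B=1; C=k.
Key eq: (2)·f(k+1) = (1)·f(k) + (k).
d = 1 from the (0,0,1) case.
Coefficient equations give f(k) = k - 2.
So s_k = (B(k−1)f/C)·t_k = ((k - 2)/k)·t_k = 2**k*(2 - k).
Δs = -2**k*k, as required.
Telescoping: Σ = s_(6) − s_(0) = -256 − (2) = -258.

Σ = -258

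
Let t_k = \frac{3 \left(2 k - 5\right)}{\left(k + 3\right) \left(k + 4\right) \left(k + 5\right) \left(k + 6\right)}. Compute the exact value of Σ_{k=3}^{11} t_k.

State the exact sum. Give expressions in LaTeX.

Σ = 1/80

Step 1: r(k) = (k + 3)*(2*k - 3)/((k + 7)*(2*k - 5)).
A = k + 3, B = k + 7, C = k - 5/2.
Set up (k + 3)·f(k+1) − (k + 6)·f(k) − (k - 5/2) = 0.
From deg A=1, deg B=1, deg C=1: d=3.
Solving with deg f ≤ 3: f(k) = -k*(k**2 + 12*k + 137)/180.
Get s_k = R·t_k = k*(-k**2 - 12*k - 137)/(30*(k + 3)*(k + 4)*(k + 5)) with R(k) = B(k−1)f(k)/C(k) = -k*(k + 6)*(k**2 + 12*k + 137)/(90*(2*k - 5)).
Δs = 3*(2*k - 5)/(k**4 + 18*k**3 + 119*k**2 + 342*k + 360), as required.
Evaluate s at k=12 and k=3: -1/24 and -13/240; difference 1/80.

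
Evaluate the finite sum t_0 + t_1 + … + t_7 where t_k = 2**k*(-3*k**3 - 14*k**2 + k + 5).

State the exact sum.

Σ = -322301

Ratio r(k) = 2*(3*k**3 + 23*k**2 + 36*k + 11)/(3*k**3 + 14*k**2 - k - 5).
Gosper form: A/B · C(k+1)/C(k) with A=2, B=1, C=k**3 + 14*k**2/3 - k/3 - 5/3.
Set up (2)·f(k+1) − (1)·f(k) − (k**3 + 14*k**2/3 - k/3 - 5/3) = 0.
Bound: deg f ≤ 3.
Solving with deg f ≤ 3: f(k) = (3*k**3 - 4*k**2 - 3*k + 3)/3.
Get s_k = R·t_k = 2**k*(-3*k**3 + 4*k**2 + 3*k - 3) with R(k) = B(k−1)f(k)/C(k) = (3*k**3 - 4*k**2 - 3*k + 3)/(3*k**3 + 14*k**2 - k - 5).
Verify: 2**k*(-3*k**3 - 14*k**2 + k + 5) matches t_k.
Evaluate s at k=8 and k=0: -322304 and -3; difference -322301.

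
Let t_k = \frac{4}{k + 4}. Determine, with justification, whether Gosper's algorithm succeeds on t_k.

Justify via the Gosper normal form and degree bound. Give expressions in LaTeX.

No — the linear system for f has no solution.

Compute t_(k+1)/t_k: get (k + 4)/(k + 5).
Factor: A=k + 4; B=k + 5; C=1.
Key eq: (k + 4)·f(k+1) = (k + 4)·f(k) + (1).
Degrees (1,1,0) ⇒ d ≤ 0.
f = c0 ⇒ A·f(k+1) − B(k−1)·f(k) − C = -1. The system {-1 = 0} is inconsistent; no antidifference.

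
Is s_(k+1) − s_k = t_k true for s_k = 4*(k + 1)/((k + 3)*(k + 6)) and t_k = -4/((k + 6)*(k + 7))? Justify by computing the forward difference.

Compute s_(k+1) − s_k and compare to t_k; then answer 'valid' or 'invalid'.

Invalid: residual 16*(k + 5)/(k**4 + 20*k**3 + 145*k**2 + 450*k + 504) ≠ 0.

s_(k+1) = 4*(k + 2)/((k + 4)*(k + 7))
s_(k+1) − s_k = 4*(-k**2 - 3*k + 8)/(k**4 + 20*k**3 + 145*k**2 + 450*k + 504)
(s_(k+1) − s_k) − t_k = 16*(k + 5)/(k**4 + 20*k**3 + 145*k**2 + 450*k + 504)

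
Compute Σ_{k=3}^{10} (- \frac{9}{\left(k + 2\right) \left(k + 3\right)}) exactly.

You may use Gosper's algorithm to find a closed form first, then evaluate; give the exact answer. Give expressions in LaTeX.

Σ = -72/65

The ratio is (k + 2)/(k + 4).
So A=k + 2 and B=k + 4, with C=1.
Solve (k + 2)·f(k+1) − (k + 3)·f(k) = 1.
From deg A=1, deg B=1, deg C=0: d=1.
Match coefficients ⇒ f(k) = k/2.
R(k) = B(k−1)·f(k)/C(k) = k*(k + 3)/2; s_k = R·t_k = -9*k/(2*k + 4).
Δs = -9/(k**2 + 5*k + 6), as required.
Evaluate s at k=11 and k=3: -99/26 and -27/10; difference -72/65.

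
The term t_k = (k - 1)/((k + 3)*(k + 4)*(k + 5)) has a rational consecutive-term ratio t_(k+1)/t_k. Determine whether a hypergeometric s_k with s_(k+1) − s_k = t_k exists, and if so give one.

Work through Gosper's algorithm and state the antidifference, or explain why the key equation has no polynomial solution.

r(k) = k*(k + 3)/((k - 1)*(k + 6)) after simplifying.
Normal form (A,B,C) = (k + 3, k + 6, k - 1).
Set up (k + 3)·f(k+1) − (k + 5)·f(k) − (k - 1) = 0.
Bound: deg f ≤ 2.
Match coefficients ⇒ f(k) = k*(k - 5)/12.
R(k) = B(k−1)·f(k)/C(k) = k*(k - 5)*(k + 5)/(12*(k - 1)); s_k = R·t_k = k*(k - 5)/(12*(k + 3)*(k + 4)).
Verify: (k - 1)/(k**3 + 12*k**2 + 47*k + 60) matches t_k.

s_k = k*(k - 5)/(12*(k + 3)*(k + 4))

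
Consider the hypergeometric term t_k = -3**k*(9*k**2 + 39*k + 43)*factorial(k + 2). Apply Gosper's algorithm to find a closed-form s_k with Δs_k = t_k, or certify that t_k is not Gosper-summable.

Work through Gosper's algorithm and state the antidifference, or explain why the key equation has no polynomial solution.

Compute t_(k+1)/t_k: get 3*(9*k**3 + 84*k**2 + 262*k + 273)/(9*k**2 + 39*k + 43).
Factor: A=3*k + 9; B=1; C=k**2 + 13*k/3 + 43/9.
f must satisfy (3*k + 9)·f(k+1) − (1)·f(k) = k**2 + 13*k/3 + 43/9.
Degrees (1,0,2) ⇒ d ≤ 1.
Solve for f: f(k) = (3*k + 2)/9 (degree 1 ≤ 1).
Then R = B(k−1)f/C = (3*k + 2)/(9*k**2 + 39*k + 43), so s_k = R(k)·t_k = -3**k*(3*k + 2)*factorial(k + 2).
Check: Δs_k = -3**k*(9*k**2 + 39*k + 43)*factorial(k + 2). ✓

s_k = -3**k*(3*k + 2)*factorial(k + 2)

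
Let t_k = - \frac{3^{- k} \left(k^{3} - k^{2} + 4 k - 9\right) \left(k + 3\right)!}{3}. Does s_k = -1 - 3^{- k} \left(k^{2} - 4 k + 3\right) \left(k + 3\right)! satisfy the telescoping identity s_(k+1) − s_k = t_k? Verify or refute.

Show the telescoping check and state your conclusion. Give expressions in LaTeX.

valid (s_(k+1) − s_k reduces to t_k)

s_(k+1) = 3**(-k - 1)*(4*k - (k + 1)**2 + 1)*factorial(k + 4) - 1
s_(k+1) − s_k = -(k**3 - k**2 + 4*k - 9)*factorial(k + 3)/(3*3**k)
(s_(k+1) − s_k) − t_k = 0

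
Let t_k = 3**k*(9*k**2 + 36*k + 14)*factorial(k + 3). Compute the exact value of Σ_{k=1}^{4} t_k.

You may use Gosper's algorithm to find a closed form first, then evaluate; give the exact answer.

Ratio r(k) = 3*(9*k**3 + 90*k**2 + 275*k + 236)/(9*k**2 + 36*k + 14).
So A=3*k + 12 and B=1, with C=k**2 + 4*k + 14/9.
Key eq: (3*k + 12)·f(k+1) = (1)·f(k) + (k**2 + 4*k + 14/9).
Degrees (1,0,2) ⇒ d ≤ 1.
Solve for f: f(k) = (3*k - 2)/9 (degree 1 ≤ 1).
So s_k = (B(k−1)f/C)·t_k = ((3*k - 2)/(9*k**2 + 36*k + 14))·t_k = 3**k*(3*k - 2)*factorial(k + 3).
Verify: 3**k*(9*k**2 + 36*k + 14)*factorial(k + 3) matches t_k.
Σ_(k=1)^(4) t_k = s_(5) − s_(1) = 127370880 − (72) = 127370808.

Σ = 127370808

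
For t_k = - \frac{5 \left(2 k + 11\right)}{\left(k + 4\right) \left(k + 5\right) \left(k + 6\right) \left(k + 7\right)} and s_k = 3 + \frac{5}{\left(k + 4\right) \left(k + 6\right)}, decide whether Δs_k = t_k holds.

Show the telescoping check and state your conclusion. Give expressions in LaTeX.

valid; difference matches t_k

s_(k+1) = 3 + 5/((k + 5)*(k + 7))
s_(k+1) − s_k = 5*(-2*k - 11)/(k**4 + 22*k**3 + 179*k**2 + 638*k + 840)
(s_(k+1) − s_k) − t_k = 0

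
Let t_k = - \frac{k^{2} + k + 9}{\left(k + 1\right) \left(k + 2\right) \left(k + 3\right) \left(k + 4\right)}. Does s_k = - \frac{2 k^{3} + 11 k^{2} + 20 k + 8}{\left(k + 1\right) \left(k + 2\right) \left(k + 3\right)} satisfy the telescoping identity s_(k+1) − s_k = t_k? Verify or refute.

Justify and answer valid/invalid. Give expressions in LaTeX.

s_(k+1) = (-20*k - 2*(k + 1)**3 - 11*(k + 1)**2 - 28)/((k + 2)*(k + 3)*(k + 4))
s_(k+1) − s_k = (-k**2 - k - 9)/(k**4 + 10*k**3 + 35*k**2 + 50*k + 24)
(s_(k+1) − s_k) − t_k = 0

Valid — Δs_k = t_k.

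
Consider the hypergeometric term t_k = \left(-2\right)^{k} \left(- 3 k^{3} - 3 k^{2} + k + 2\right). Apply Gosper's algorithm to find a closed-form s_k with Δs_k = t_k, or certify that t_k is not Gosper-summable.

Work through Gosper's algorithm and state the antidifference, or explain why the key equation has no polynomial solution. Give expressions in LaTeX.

Ratio r(k) = 2*(-3*k**3 - 12*k**2 - 14*k - 3)/(3*k**3 + 3*k**2 - k - 2).
So A=-2 and B=1, with C=k**3 + k**2 - k/3 - 2/3.
Key eq: (-2)·f(k+1) = (1)·f(k) + (k**3 + k**2 - k/3 - 2/3).
From deg A=0, deg B=0, deg C=3: d=3.
Match coefficients ⇒ f(k) = -k*(k**2 - k - 1)/3.
So s_k = (B(k−1)f/C)·t_k = (-k*(k**2 - k - 1)/(3*k**3 + 3*k**2 - k - 2))·t_k = (-2)**k*k*(k**2 - k - 1).
Verify: (-2)**k*(-3*k**3 - 3*k**2 + k + 2) matches t_k.

s_k = \left(-2\right)^{k} k \left(k^{2} - k - 1\right)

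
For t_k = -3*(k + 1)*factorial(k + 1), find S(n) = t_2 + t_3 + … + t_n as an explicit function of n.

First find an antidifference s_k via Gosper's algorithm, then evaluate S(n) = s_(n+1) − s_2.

The ratio is (k + 2)**2/(k + 1).
Factor: A=k + 2; B=1; C=k + 1.
f must satisfy (k + 2)·f(k+1) − (1)·f(k) = k + 1.
Bound: deg f ≤ 0.
A polynomial solution: f(k) = 1.
Get s_k = R·t_k = -3*factorial(k + 1) with R(k) = B(k−1)f(k)/C(k) = 1/(k + 1).
Δs = -3*(k + 1)*factorial(k + 1), as required.
Telescope: S(n) = s_(n+1) − s_(2) = -3*factorial(n + 2) − (-18) = 18 - 3*factorial(n + 2).

S(n) = 18 - 3*factorial(n + 2)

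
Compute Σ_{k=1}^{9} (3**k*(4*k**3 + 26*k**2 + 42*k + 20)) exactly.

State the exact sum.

Σ = 141776628

Step 1: r(k) = 3*(2*k**3 + 19*k**2 + 53*k + 46)/(2*k**3 + 13*k**2 + 21*k + 10).
Gosper form: A/B · C(k+1)/C(k) with A=3, B=1, C=k**3 + 13*k**2/2 + 21*k/2 + 5.
Key eq: (3)·f(k+1) = (1)·f(k) + (k**3 + 13*k**2/2 + 21*k/2 + 5).
Degrees (0,0,3) ⇒ d ≤ 3.
Solving with deg f ≤ 3: f(k) = (2*k**3 + 4*k**2 + 1)/4.
Get s_k = R·t_k = 3**k*(2*k**3 + 4*k**2 + 1) with R(k) = B(k−1)f(k)/C(k) = (2*k**3 + 4*k**2 + 1)/(2*(k + 1)*(2*k**2 + 11*k + 10)).
Check: Δs_k = 3**k*(4*k**3 + 26*k**2 + 42*k + 20). ✓
Sum = s_(10) − s_(1); s_(10) = 141776649, s_(1) = 21 ⇒ 141776628.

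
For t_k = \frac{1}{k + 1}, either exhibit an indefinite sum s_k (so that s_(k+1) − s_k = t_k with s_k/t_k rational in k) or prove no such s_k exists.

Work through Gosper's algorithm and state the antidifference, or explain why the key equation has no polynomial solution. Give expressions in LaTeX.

Compute t_(k+1)/t_k: get (k + 1)/(k + 2).
A = k + 1, B = k + 2, C = 1.
Set up (k + 1)·f(k+1) − (k + 1)·f(k) − (1) = 0.
d = 0 from the (1,1,0) case.
Put f(k) = c0: A·f(k+1) − B(k−1)·f(k) − C = -1; need -1 = 0 — inconsistent ⇒ no f, not summable.

none (Gosper's algorithm certifies no s_k)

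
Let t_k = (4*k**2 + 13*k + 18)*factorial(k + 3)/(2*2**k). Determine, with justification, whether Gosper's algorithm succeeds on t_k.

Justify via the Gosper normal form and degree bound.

r(k) = (k + 4)*(13*k + 4*(k + 1)**2 + 31)/(2*(4*k**2 + 13*k + 18)) after simplifying.
A = k/2 + 2, B = 1, C = k**2 + 13*k/4 + 9/2.
Set up (k/2 + 2)·f(k+1) − (1)·f(k) − (k**2 + 13*k/4 + 9/2) = 0.
deg f ≤ 1 (via 1,0,2).
Solve for f: f(k) = (4*k + 1)/2 (degree 1 ≤ 1).
R(k) = B(k−1)·f(k)/C(k) = 2*(4*k + 1)/(4*k**2 + 13*k + 18); s_k = R·t_k = (4*k + 1)*factorial(k + 3)/2**k.
Check: Δs_k = (4*k**2 + 13*k + 18)*factorial(k + 3)/(2*2**k). ✓

Yes. s_k = (4*k + 1)*factorial(k + 3)/2**k.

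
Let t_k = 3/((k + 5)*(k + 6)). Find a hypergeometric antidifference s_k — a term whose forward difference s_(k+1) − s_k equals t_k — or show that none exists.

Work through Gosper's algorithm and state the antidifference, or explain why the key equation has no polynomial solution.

Ratio r(k) = (k + 5)/(k + 7).
Normal form (A,B,C) = (k + 5, k + 7, 1).
Set up (k + 5)·f(k+1) − (k + 6)·f(k) − (1) = 0.
Bound: deg f ≤ 1.
A polynomial solution: f(k) = k/5.
Then R = B(k−1)f/C = k*(k + 6)/5, so s_k = R(k)·t_k = 3*k/(5*(k + 5)).
Check: Δs_k = 3/(k**2 + 11*k + 30). ✓

s_k = 3*k/(5*(k + 5))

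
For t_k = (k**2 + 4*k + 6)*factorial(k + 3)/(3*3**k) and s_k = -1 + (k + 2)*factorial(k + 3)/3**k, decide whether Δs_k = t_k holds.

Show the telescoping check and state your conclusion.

s_(k+1) = 3**(-k - 1)*(k + 3)*factorial(k + 4) - 1
s_(k+1) − s_k = (k**2 + 4*k + 6)*factorial(k + 3)/(3*3**k)
(s_(k+1) − s_k) − t_k = 0

valid; difference matches t_k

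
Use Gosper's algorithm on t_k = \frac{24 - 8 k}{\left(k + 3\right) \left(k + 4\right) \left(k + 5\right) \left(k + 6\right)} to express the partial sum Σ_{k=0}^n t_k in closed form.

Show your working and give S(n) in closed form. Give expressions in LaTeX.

Compute t_(k+1)/t_k: get (k - 2)*(k + 3)/((k - 3)*(k + 7)).
So A=k + 3 and B=k + 7, with C=k - 3.
Key eq: (k + 3)·f(k+1) = (k + 6)·f(k) + (k - 3).
From deg A=1, deg B=1, deg C=1: d=3.
Solving with deg f ≤ 3: f(k) = -k*(k**2 + 12*k + 107)/120.
Then R = B(k−1)f/C = -k*(k + 6)*(k**2 + 12*k + 107)/(120*(k - 3)), so s_k = R(k)·t_k = k*(k**2 + 12*k + 107)/(15*(k + 3)*(k + 4)*(k + 5)).
Check: Δs_k = 8*(3 - k)/(k**4 + 18*k**3 + 119*k**2 + 342*k + 360). ✓
s_(n+1) = (n**3 + 15*n**2 + 134*n + 120)/(15*(n**3 + 15*n**2 + 74*n + 120)) and s_(0) = 0, so S(n) = (n**3 + 15*n**2 + 134*n + 120)/(15*(n**3 + 15*n**2 + 74*n + 120)).

S(n) = \frac{n^{3} + 15 n^{2} + 134 n + 120}{15 \left(n^{3} + 15 n^{2} + 74 n + 120\right)}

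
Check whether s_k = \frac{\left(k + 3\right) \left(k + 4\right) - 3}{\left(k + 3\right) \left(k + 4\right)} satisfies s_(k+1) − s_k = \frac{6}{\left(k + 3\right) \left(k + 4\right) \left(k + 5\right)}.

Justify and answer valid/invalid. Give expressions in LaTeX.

Valid: the claim telescopes to t_k.

s_(k+1) = ((k + 4)*(k + 5) - 3)/((k + 4)*(k + 5))
s_(k+1) − s_k = 6/(k**3 + 12*k**2 + 47*k + 60)
(s_(k+1) − s_k) − t_k = 0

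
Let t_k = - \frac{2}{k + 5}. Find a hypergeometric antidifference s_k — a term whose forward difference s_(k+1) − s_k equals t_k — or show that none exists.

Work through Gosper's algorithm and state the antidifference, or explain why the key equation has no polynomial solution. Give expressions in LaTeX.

The ratio is (k + 5)/(k + 6).
A = k + 5, B = k + 6, C = 1.
Key eq: (k + 5)·f(k+1) = (k + 5)·f(k) + (1).
Degrees (1,1,0) ⇒ d ≤ 0.
Write f(k) = c0. Then LHS − RHS = -1, requiring -1 = 0: contradictory. No certificate.

none (Gosper's algorithm certifies no s_k)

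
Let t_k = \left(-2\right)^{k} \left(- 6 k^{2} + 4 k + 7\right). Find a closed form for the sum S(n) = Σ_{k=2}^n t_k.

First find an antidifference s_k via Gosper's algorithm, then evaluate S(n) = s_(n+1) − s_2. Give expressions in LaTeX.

Ratio r(k) = 2*(-6*k**2 - 8*k + 5)/(6*k**2 - 4*k - 7).
So A=-2 and B=1, with C=k**2 - 2*k/3 - 7/6.
Need (-2)·f(k+1) − (1)·f(k) = k**2 - 2*k/3 - 7/6.
d = 2 from the (0,0,2) case.
A polynomial solution: f(k) = -(2*k**2 - 4*k - 1)/6.
R(k) = B(k−1)·f(k)/C(k) = -(2*k**2 - 4*k - 1)/(6*k**2 - 4*k - 7); s_k = R·t_k = (-2)**k*(2*k**2 - 4*k - 1).
Check: Δs_k = (-2)**k*(-6*k**2 + 4*k + 7). ✓
s_(n+1) = (-2)**(n + 1)*(2*n**2 - 3) and s_(2) = -4, so S(n) = -4*(-2)**n*n**2 + 6*(-2)**n + 4.

S(n) = - 4 \left(-2\right)^{n} n^{2} + 6 \left(-2\right)^{n} + 4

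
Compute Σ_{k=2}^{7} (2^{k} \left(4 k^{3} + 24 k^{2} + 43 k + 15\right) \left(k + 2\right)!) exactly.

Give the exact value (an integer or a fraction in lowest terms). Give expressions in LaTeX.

Σ = 138416946144

The ratio is 2*(4*k**4 + 48*k**3 + 211*k**2 + 395*k + 258)/(4*k**3 + 24*k**2 + 43*k + 15).
Gosper form: A/B · C(k+1)/C(k) with A=2*k + 6, B=1, C=k**3 + 6*k**2 + 43*k/4 + 15/4.
Need (2*k + 6)·f(k+1) − (1)·f(k) = k**3 + 6*k**2 + 43*k/4 + 15/4.
Bound: deg f ≤ 2.
Solve for f: f(k) = (2*k**2 + 3*k - 3)/4 (degree 2 ≤ 2).
So s_k = (B(k−1)f/C)·t_k = ((2*k**2 + 3*k - 3)/(4*k**3 + 24*k**2 + 43*k + 15))·t_k = 2**k*(2*k**2 + 3*k - 3)*factorial(k + 2).
Verify: 2**k*(4*k**3 + 24*k**2 + 43*k + 15)*factorial(k + 2) matches t_k.
Σ_(k=2)^(7) t_k = s_(8) − s_(2) = 138416947200 − (1056) = 138416946144.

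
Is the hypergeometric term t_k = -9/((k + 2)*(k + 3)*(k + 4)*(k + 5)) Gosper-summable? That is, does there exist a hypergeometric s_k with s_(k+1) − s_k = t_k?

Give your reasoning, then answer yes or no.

Compute t_(k+1)/t_k: get (k + 2)/(k + 6).
Factor: A=k + 2; B=k + 6; C=1.
Need (k + 2)·f(k+1) − (k + 5)·f(k) = 1.
deg f ≤ 3 (via 1,1,0).
Match coefficients ⇒ f(k) = k*(k**2 + 9*k + 26)/72.
R(k) = B(k−1)·f(k)/C(k) = k*(k + 5)*(k**2 + 9*k + 26)/72; s_k = R·t_k = k*(-k**2 - 9*k - 26)/(8*(k + 2)*(k + 3)*(k + 4)).
Verify: -9/(k**4 + 14*k**3 + 71*k**2 + 154*k + 120) matches t_k.

Yes. s_k = k*(-k**2 - 9*k - 26)/(8*(k + 2)*(k + 3)*(k + 4)).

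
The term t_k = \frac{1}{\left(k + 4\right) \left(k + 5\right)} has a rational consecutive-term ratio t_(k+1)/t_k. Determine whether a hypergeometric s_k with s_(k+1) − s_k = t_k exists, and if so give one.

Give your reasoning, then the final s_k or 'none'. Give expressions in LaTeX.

s_k = \frac{k}{4 \left(k + 4\right)}

The ratio is (k + 4)/(k + 6).
Take A(k)=k + 4, B(k)=k + 6, C(k)=1.
Solve (k + 4)·f(k+1) − (k + 5)·f(k) = 1.
deg f ≤ 1 (via 1,1,0).
Solve for f: f(k) = k/4 (degree 1 ≤ 1).
Then R = B(k−1)f/C = k*(k + 5)/4, so s_k = R(k)·t_k = k/(4*(k + 4)).
Check: Δs_k = 1/(k**2 + 9*k + 20). ✓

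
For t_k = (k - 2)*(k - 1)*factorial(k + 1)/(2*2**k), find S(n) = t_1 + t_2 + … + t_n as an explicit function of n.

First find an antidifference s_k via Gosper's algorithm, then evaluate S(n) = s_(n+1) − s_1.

S(n) = (6*2**n + n**3*factorial(n) - 7*n*factorial(n) - 6*factorial(n))/(2*2**n)

The ratio is k*(k + 2)/(2*(k - 2)).
Factor: A=k/2 + 1; B=1; C=k**2 - 3*k + 2.
Solve (k/2 + 1)·f(k+1) − (1)·f(k) = k**2 - 3*k + 2.
From deg A=1, deg B=0, deg C=2: d=1.
A polynomial solution: f(k) = 2*(k - 4).
Certificate R = B(k−1)f/C = 2*(k - 4)/((k - 2)*(k - 1)) gives s_k = (k - 4)*factorial(k + 1)/2**k.
Δs = (k - 2)*(k - 1)*factorial(k + 1)/(2*2**k), as required.
s_(n+1) = 2**(-n - 1)*(n - 3)*factorial(n + 2) and s_(1) = -3, so S(n) = (6*2**n + n**3*factorial(n) - 7*n*factorial(n) - 6*factorial(n))/(2*2**n).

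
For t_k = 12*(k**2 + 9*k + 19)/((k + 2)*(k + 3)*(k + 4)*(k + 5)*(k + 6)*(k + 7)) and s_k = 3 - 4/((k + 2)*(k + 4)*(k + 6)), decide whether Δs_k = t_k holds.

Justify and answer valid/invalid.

s_(k+1) = 3 - 4/((k + 3)*(k + 5)*(k + 7))
s_(k+1) − s_k = 12*(k**2 + 9*k + 19)/(k**6 + 27*k**5 + 295*k**4 + 1665*k**3 + 5104*k**2 + 8028*k + 5040)
(s_(k+1) − s_k) − t_k = 0

Valid: the claim telescopes to t_k.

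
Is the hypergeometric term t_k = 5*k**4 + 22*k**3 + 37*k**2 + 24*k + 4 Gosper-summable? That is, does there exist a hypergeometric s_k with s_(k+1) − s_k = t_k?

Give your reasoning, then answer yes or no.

Yes. s_k = k*(k**4 + 3*k**3 + 3*k**2 - k - 2).

Compute t_(k+1)/t_k: get (5*k**4 + 42*k**3 + 133*k**2 + 184*k + 92)/(5*k**4 + 22*k**3 + 37*k**2 + 24*k + 4).
A = 1, B = 1, C = k**4 + 22*k**3/5 + 37*k**2/5 + 24*k/5 + 4/5.
Key eq: (1)·f(k+1) = (1)·f(k) + (k**4 + 22*k**3/5 + 37*k**2/5 + 24*k/5 + 4/5).
Degrees (0,0,4) ⇒ d ≤ 5.
Match coefficients ⇒ f(k) = k*(k + 1)*(k**3 + 2*k**2 + k - 2)/5.
Certificate R = B(k−1)f/C = k*(k**3 + 2*k**2 + k - 2)/(5*k**3 + 17*k**2 + 20*k + 4) gives s_k = k*(k**4 + 3*k**3 + 3*k**2 - k - 2).
Verify: 5*k**4 + 22*k**3 + 37*k**2 + 24*k + 4 matches t_k.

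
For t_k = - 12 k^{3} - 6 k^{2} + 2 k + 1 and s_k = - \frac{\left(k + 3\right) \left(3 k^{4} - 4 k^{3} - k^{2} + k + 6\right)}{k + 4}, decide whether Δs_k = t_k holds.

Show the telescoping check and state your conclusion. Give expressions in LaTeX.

Invalid: residual \frac{9 k^{4} + 58 k^{3} + 23 k^{2} - 10 k - 10}{k^{2} + 9 k + 20} ≠ 0.

s_(k+1) = (-3*k**5 - 20*k**4 - 37*k**3 - 19*k**2 - k - 20)/(k + 5)
s_(k+1) − s_k = (-12*k**5 - 105*k**4 - 234*k**3 - 78*k**2 + 39*k + 10)/(k**2 + 9*k + 20)
(s_(k+1) − s_k) − t_k = (9*k**4 + 58*k**3 + 23*k**2 - 10*k - 10)/(k**2 + 9*k + 20)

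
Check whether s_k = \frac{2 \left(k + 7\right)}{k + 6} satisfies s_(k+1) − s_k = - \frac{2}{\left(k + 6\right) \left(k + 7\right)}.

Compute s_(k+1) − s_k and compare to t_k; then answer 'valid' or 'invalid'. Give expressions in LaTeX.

valid; difference matches t_k

s_(k+1) = 2*(k + 8)/(k + 7)
s_(k+1) − s_k = -2/(k**2 + 13*k + 42)
(s_(k+1) − s_k) − t_k = 0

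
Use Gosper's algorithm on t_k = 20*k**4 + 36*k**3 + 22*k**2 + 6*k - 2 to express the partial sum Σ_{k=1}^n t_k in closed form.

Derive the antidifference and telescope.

S(n) = n*(4*n**4 + 19*n**3 + 32*n**2 + 23*n + 4)

The ratio is (10*k**4 + 58*k**3 + 125*k**2 + 119*k + 41)/(10*k**4 + 18*k**3 + 11*k**2 + 3*k - 1).
Factor: A=1; B=1; C=k**4 + 9*k**3/5 + 11*k**2/10 + 3*k/10 - 1/10.
Key eq: (1)·f(k+1) = (1)·f(k) + (k**4 + 9*k**3/5 + 11*k**2/10 + 3*k/10 - 1/10).
Bound: deg f ≤ 5.
A polynomial solution: f(k) = k*(4*k**4 - k**3 - 4*k**2 + k - 2)/20.
Get s_k = R·t_k = k*(4*k**4 - k**3 - 4*k**2 + k - 2) with R(k) = B(k−1)f(k)/C(k) = k*(4*k**4 - k**3 - 4*k**2 + k - 2)/(2*(10*k**4 + 18*k**3 + 11*k**2 + 3*k - 1)).
s_(k+1) − s_k = 20*k**4 + 36*k**3 + 22*k**2 + 6*k - 2 = t_k.
Telescope: S(n) = s_(n+1) − s_(1) = 4*n**5 + 19*n**4 + 32*n**3 + 23*n**2 + 4*n - 2 − (-2) = n*(4*n**4 + 19*n**3 + 32*n**2 + 23*n + 4).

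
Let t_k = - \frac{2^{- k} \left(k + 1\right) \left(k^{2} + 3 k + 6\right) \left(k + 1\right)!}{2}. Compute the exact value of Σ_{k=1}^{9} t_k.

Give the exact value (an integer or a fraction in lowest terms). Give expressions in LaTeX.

Σ = -9511415/2

t_(k+1)/t_k = (k + 2)**2*(3*k + (k + 1)**2 + 9)/(2*(k + 1)*(k**2 + 3*k + 6)).
So A=k/2 + 1 and B=1, with C=k**3 + 4*k**2 + 9*k + 6.
Solve (k/2 + 1)·f(k+1) − (1)·f(k) = k**3 + 4*k**2 + 9*k + 6.
From deg A=1, deg B=0, deg C=3: d=2.
Solve for f: f(k) = 2*(k**2 + 2*k + 2) (degree 2 ≤ 2).
Certificate R = B(k−1)f/C = 2*(k**2 + 2*k + 2)/((k + 1)*(k**2 + 3*k + 6)) gives s_k = -(k**2 + 2*k + 2)*factorial(k + 1)/2**k.
Δs = -(k + 1)*(k**2 + 3*k + 6)*factorial(k + 1)/(2*2**k), as required.
Sum = s_(10) − s_(1); s_(10) = -9511425/2, s_(1) = -5 ⇒ -9511415/2.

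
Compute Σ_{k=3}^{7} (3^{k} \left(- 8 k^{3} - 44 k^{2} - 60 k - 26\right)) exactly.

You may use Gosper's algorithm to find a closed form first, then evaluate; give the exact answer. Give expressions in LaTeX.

Compute t_(k+1)/t_k: get 3*(4*k**3 + 34*k**2 + 86*k + 69)/(4*k**3 + 22*k**2 + 30*k + 13).
So A=3 and B=1, with C=k**3 + 11*k**2/2 + 15*k/2 + 13/4.
Key eq: (3)·f(k+1) = (1)·f(k) + (k**3 + 11*k**2/2 + 15*k/2 + 13/4).
Degrees (0,0,3) ⇒ d ≤ 3.
Solve for f: f(k) = (4*k**3 + 4*k**2 + 1)/8 (degree 3 ≤ 3).
Then R = B(k−1)f/C = (4*k**3 + 4*k**2 + 1)/(2*(4*k**3 + 22*k**2 + 30*k + 13)), so s_k = R(k)·t_k = 3**k*(-4*k**3 - 4*k**2 - 1).
s_(k+1) − s_k = 3**k*(-8*k**3 - 44*k**2 - 60*k - 26) = t_k.
Evaluate s at k=8 and k=3: -15123105 and -3915; difference -15119190.

Σ = -15119190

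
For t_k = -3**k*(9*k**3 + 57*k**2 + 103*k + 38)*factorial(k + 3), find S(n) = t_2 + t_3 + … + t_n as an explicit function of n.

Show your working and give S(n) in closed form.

Ratio r(k) = 3*(9*k**4 + 120*k**3 + 580*k**2 + 1183*k + 828)/(9*k**3 + 57*k**2 + 103*k + 38).
Normal form (A,B,C) = (3*k + 12, 1, k**3 + 19*k**2/3 + 103*k/9 + 38/9).
Set up (3*k + 12)·f(k+1) − (1)·f(k) − (k**3 + 19*k**2/3 + 103*k/9 + 38/9) = 0.
From deg A=1, deg B=0, deg C=3: d=2.
Match coefficients ⇒ f(k) = (3*k**2 + 2*k - 2)/9.
So s_k = (B(k−1)f/C)·t_k = ((3*k**2 + 2*k - 2)/(9*k**3 + 57*k**2 + 103*k + 38))·t_k = -3**k*(3*k**2 + 2*k - 2)*factorial(k + 3).
Verify: -3**k*(9*k**3 + 57*k**2 + 103*k + 38)*factorial(k + 3) matches t_k.
Σ_(k=2)^n t_k = s_(n+1) − s_(2) = (-3**(n + 1)*(3*n**2 + 8*n + 3)*factorial(n + 4)) − (-15120), i.e. -9*3**n*n**2*factorial(n + 4) - 24*3**n*n*factorial(n + 4) - 9*3**n*factorial(n + 4) + 15120.

S(n) = -9*3**n*n**2*factorial(n + 4) - 24*3**n*n*factorial(n + 4) - 9*3**n*factorial(n + 4) + 15120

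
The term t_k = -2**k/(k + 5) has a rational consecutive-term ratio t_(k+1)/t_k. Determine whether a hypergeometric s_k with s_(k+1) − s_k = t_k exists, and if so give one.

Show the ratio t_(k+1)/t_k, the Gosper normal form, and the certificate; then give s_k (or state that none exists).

none (Gosper's algorithm certifies no s_k)

t_(k+1)/t_k = 2*(k + 5)/(k + 6).
Gosper form: A/B · C(k+1)/C(k) with A=2*k + 10, B=k + 6, C=1.
Key eq: (2*k + 10)·f(k+1) = (k + 5)·f(k) + (1).
d = -1 from the (1,1,0) case.
deg f ≤ -1 is impossible — no certificate.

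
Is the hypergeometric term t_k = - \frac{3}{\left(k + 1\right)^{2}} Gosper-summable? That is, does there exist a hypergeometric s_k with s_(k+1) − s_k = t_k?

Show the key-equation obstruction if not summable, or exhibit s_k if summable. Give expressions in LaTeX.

No; the coefficient equations for f are inconsistent.

Compute t_(k+1)/t_k: get (k + 1)**2/(k + 2)**2.
Take A(k)=k**2 + 2*k + 1, B(k)=k**2 + 4*k + 4, C(k)=1.
Solve (k**2 + 2*k + 1)·f(k+1) − (k**2 + 2*k + 1)·f(k) = 1.
Degrees (2,2,0) ⇒ d ≤ 0.
Write f(k) = c0. Then LHS − RHS = -1, requiring -1 = 0: contradictory. No certificate.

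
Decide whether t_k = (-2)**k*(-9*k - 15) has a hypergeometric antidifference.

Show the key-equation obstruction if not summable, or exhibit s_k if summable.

t_(k+1)/t_k = 2*(-3*k - 8)/(3*k + 5).
Normal form (A,B,C) = (-2, 1, k + 5/3).
Need (-2)·f(k+1) − (1)·f(k) = k + 5/3.
Degrees (0,0,1) ⇒ d ≤ 1.
Coefficient equations give f(k) = -(k + 1)/3.
Certificate R = B(k−1)f/C = -(k + 1)/(3*k + 5) gives s_k = 3*(-2)**k*(k + 1).
Check: Δs_k = (-2)**k*(-9*k - 15). ✓

Yes. s_k = 3*(-2)**k*(k + 1).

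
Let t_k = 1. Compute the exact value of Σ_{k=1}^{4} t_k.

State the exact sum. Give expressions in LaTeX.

Σ = 4

Step 1: r(k) = 1.
So A=1 and B=1, with C=1.
f must satisfy (1)·f(k+1) − (1)·f(k) = 1.
Degrees (0,0,0) ⇒ d ≤ 1.
Match coefficients ⇒ f(k) = k.
Certificate R = B(k−1)f/C = k gives s_k = k.
Check: Δs_k = 1. ✓
Σ_(k=1)^(4) t_k = s_(5) − s_(1) = 5 − (1) = 4.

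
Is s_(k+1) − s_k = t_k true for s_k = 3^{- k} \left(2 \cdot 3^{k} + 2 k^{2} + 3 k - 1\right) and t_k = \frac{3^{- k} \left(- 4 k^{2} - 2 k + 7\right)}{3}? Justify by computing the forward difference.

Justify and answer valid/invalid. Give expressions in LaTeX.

valid; difference matches t_k

s_(k+1) = (6*3**k + 2*k**2 + 7*k + 4)/(3*3**k)
s_(k+1) − s_k = (-4*k**2 - 2*k + 7)/(3*3**k)
(s_(k+1) − s_k) − t_k = 0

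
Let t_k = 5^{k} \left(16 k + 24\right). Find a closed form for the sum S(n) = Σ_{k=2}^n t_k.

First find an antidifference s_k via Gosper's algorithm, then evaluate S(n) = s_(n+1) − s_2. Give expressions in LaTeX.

S(n) = 20 \cdot 5^{n} n + 25 \cdot 5^{n} - 225

t_(k+1)/t_k = 5*(2*k + 5)/(2*k + 3).
A = 5, B = 1, C = k + 3/2.
Need (5)·f(k+1) − (1)·f(k) = k + 3/2.
d = 1 from the (0,0,1) case.
Solve for f: f(k) = (4*k + 1)/16 (degree 1 ≤ 1).
R(k) = B(k−1)·f(k)/C(k) = (4*k + 1)/(8*(2*k + 3)); s_k = R·t_k = 5**k*(4*k + 1).
Verify: 5**k*(16*k + 24) matches t_k.
Telescope: S(n) = s_(n+1) − s_(2) = 5**(n + 1)*(4*n + 5) − (225) = 20*5**n*n + 25*5**n - 225.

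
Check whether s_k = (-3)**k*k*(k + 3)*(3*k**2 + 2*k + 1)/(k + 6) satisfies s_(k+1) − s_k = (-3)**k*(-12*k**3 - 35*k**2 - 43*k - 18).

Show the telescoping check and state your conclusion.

Invalid: residual 3*(-3)**k*(12*k**4 + 110*k**3 + 255*k**2 + 277*k + 108)/(k**2 + 13*k + 42) ≠ 0.

s_(k+1) = (-3)**(k + 1)*(k + 1)*(k + 4)*(2*k + 3*(k + 1)**2 + 3)/(k + 7)
s_(k+1) − s_k = (-3)**k*(-12*k**5 - 155*k**4 - 672*k**3 - 1282*k**2 - 1209*k - 432)/(k**2 + 13*k + 42)
(s_(k+1) − s_k) − t_k = 3*(-3)**k*(12*k**4 + 110*k**3 + 255*k**2 + 277*k + 108)/(k**2 + 13*k + 42)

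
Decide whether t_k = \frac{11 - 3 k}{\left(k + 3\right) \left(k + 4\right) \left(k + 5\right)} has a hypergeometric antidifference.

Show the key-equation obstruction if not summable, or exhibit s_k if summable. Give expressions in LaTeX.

t_(k+1)/t_k = (k + 3)*(3*k - 8)/((k + 6)*(3*k - 11)).
Gosper form: A/B · C(k+1)/C(k) with A=k + 3, B=k + 6, C=k - 11/3.
Set up (k + 3)·f(k+1) − (k + 5)·f(k) − (k - 11/3) = 0.
Degrees (1,1,1) ⇒ d ≤ 2.
Match coefficients ⇒ f(k) = -k*(k + 43)/36.
R(k) = B(k−1)·f(k)/C(k) = -k*(k + 5)*(k + 43)/(12*(3*k - 11)); s_k = R·t_k = k*(k + 43)/(12*(k + 3)*(k + 4)).
s_(k+1) − s_k = (11 - 3*k)/(k**3 + 12*k**2 + 47*k + 60) = t_k.

Yes. s_k = \frac{k \left(k + 43\right)}{12 \left(k + 3\right) \left(k + 4\right)}.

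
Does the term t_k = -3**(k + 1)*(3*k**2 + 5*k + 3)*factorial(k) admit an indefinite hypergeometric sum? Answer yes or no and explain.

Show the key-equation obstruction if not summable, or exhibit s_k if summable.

Yes. s_k = -3**(k + 1)*k*factorial(k).

The ratio is 3*(3*k**3 + 14*k**2 + 22*k + 11)/(3*k**2 + 5*k + 3).
Factor: A=3*k + 3; B=1; C=k**2 + 5*k/3 + 1.
Need (3*k + 3)·f(k+1) − (1)·f(k) = k**2 + 5*k/3 + 1.
Bound: deg f ≤ 1.
Match coefficients ⇒ f(k) = k/3.
So s_k = (B(k−1)f/C)·t_k = (k/(3*k**2 + 5*k + 3))·t_k = -3**(k + 1)*k*factorial(k).
Verify: -3**(k + 1)*(3*k**2 + 5*k + 3)*factorial(k) matches t_k.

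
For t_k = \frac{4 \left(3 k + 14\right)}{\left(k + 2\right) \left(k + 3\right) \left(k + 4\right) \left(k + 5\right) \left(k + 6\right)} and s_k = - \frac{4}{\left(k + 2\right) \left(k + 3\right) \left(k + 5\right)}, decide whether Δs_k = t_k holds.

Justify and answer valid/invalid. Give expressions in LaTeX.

s_(k+1) = -4/((k + 3)*(k + 4)*(k + 6))
s_(k+1) − s_k = 4*(3*k + 14)/(k**5 + 20*k**4 + 155*k**3 + 580*k**2 + 1044*k + 720)
(s_(k+1) − s_k) − t_k = 0

valid (s_(k+1) − s_k reduces to t_k)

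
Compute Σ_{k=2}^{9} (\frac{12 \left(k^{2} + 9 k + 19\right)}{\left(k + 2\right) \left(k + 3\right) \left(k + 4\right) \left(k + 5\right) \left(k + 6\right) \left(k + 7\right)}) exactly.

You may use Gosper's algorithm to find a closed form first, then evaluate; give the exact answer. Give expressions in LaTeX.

Σ = 13/672

t_(k+1)/t_k = (k + 2)*(9*k + (k + 1)**2 + 28)/((k + 8)*(k**2 + 9*k + 19)).
So A=k + 2 and B=k + 8, with C=k**2 + 9*k + 19.
Solve (k + 2)·f(k+1) − (k + 7)·f(k) = k**2 + 9*k + 19.
Degrees (1,1,2) ⇒ d ≤ 5.
Match coefficients ⇒ f(k) = k*(k + 3)*(k + 5)*(k**2 + 12*k + 44)/144.
R(k) = B(k−1)·f(k)/C(k) = k*(k + 3)*(k + 5)*(k + 7)*(k**2 + 12*k + 44)/(144*(k**2 + 9*k + 19)); s_k = R·t_k = k*(k**2 + 12*k + 44)/(12*(k**3 + 12*k**2 + 44*k + 48)).
Verify: 12*(k**2 + 9*k + 19)/(k**6 + 27*k**5 + 295*k**4 + 1665*k**3 + 5104*k**2 + 8028*k + 5040) matches t_k.
Sum = s_(10) − s_(2); s_(10) = 55/672, s_(2) = 1/16 ⇒ 13/672.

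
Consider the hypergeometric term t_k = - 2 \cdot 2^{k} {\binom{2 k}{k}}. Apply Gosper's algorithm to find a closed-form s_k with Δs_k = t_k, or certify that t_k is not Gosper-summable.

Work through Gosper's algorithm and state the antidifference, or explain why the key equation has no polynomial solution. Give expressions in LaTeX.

Step 1: r(k) = 4*(2*k + 1)/(k + 1).
Normal form (A,B,C) = (8*k + 4, k + 1, 1).
Key eq: (8*k + 4)·f(k+1) = (k)·f(k) + (1).
From deg A=1, deg B=1, deg C=0: d=-1.
d = -1 < 0 ⇒ no nonzero polynomial f; not summable.

not Gosper-summable; s_k does not exist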